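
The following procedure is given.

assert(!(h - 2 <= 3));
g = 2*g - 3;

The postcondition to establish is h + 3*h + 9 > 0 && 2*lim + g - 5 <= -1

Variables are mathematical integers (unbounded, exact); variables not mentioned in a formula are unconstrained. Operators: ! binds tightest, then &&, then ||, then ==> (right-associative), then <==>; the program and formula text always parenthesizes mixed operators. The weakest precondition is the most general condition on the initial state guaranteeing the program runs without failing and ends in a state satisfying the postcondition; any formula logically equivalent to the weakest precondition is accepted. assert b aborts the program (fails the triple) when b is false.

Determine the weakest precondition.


Working backward. After the program, the postcondition h + 3*h + 9 > 0 && 2*lim + g - 5 <= -1 must hold; in canonical form it is 4*h > -9 && g + 2*lim <= 4.
Before g := 2*g - 3: 4*h > -9 && 2*g + 2*lim <= 7
Before assert !(h - 2 <= 3): (!(h <= 5)) && 4*h > -9 && 2*g + 2*lim <= 7
Answer: WP = (!(h <= 5)) && 4*h > -9 && 2*g + 2*lim <= 7


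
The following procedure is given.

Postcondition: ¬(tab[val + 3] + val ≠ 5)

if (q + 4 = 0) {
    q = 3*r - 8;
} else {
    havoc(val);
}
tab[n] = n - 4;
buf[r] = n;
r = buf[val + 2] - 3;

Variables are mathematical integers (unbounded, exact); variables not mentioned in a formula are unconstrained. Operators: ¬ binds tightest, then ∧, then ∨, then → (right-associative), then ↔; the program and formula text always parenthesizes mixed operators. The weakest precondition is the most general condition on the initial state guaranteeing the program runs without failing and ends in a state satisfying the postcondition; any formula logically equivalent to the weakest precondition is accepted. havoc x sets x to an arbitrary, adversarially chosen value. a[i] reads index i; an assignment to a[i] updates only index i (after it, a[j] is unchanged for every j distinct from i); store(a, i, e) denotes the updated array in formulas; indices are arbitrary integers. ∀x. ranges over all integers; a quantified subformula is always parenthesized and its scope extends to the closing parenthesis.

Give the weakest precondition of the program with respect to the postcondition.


Working backward. After the program, ¬(tab[val + 3] + val ≠ 5) must hold.
Before r := buf[val + 2] - 3: ¬(tab[val + 3] + val ≠ 5)
Before buf[r] := n: ¬(tab[val + 3] + val ≠ 5)
Before tab[n] := n - 4: ¬(store(tab, n, n - 4)[val + 3] + val ≠ 5)
Then branch requires ¬(store(tab, n, n - 4)[val + 3] + val ≠ 5); else branch requires ∀val_1. (¬(store(tab, n, n - 4)[val_1 + 3] + val_1 ≠ 5)).
Before the if: (q = -4 → (¬(store(tab, n, n - 4)[val + 3] + val ≠ 5))) ∧ ((¬(q = -4)) → (∀val_1. (¬(store(tab, n, n - 4)[val_1 + 3] + val_1 ≠ 5))))
Answer: WP = (q = -4 → (¬(store(tab, n, n - 4)[val + 3] + val ≠ 5))) ∧ ((¬(q = -4)) → (∀val_1. (¬(store(tab, n, n - 4)[val_1 + 3] + val_1 ≠ 5))))


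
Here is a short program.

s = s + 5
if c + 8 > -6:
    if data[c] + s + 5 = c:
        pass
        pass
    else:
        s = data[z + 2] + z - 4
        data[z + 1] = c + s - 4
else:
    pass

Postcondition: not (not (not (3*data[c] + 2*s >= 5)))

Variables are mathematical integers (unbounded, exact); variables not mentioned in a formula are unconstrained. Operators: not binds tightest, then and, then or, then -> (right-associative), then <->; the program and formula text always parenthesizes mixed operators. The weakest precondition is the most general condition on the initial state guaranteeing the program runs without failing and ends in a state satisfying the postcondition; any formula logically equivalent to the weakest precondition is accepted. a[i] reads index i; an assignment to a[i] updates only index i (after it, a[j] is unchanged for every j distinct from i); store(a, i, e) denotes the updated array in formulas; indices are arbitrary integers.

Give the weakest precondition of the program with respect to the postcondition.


Working backward. After the program, the postcondition not (not (not (3*data[c] + 2*s >= 5))) must hold; in canonical form it is not (3*data[c] + 2*s >= 5).
Then branch requires (data[c] + s = c - 5 -> (not (3*data[c] + 2*s >= 5))) and ((not (data[c] + s = c - 5)) -> (not (2*data[z + 2] + 3*store(data, z + 1, data[z + 2] + c + z - 8)[c] + 2*z >= 13))); else branch requires not (3*data[c] + 2*s >= 5).
Before the if: (c > -14 -> ((data[c] + s = c - 5 -> (not (3*data[c] + 2*s >= 5))) and ((not (data[c] + s = c - 5)) -> (not (2*data[z + 2] + 3*store(data, z + 1, data[z + 2] + c + z - 8)[c] + 2*z >= 13))))) and ((not (c > -14)) -> (not (3*data[c] + 2*s >= 5)))
Before s := s + 5: (c > -14 -> ((data[c] + s = c - 10 -> (not (3*data[c] + 2*s >= -5))) and ((not (data[c] + s = c - 10)) -> (not (2*data[z + 2] + 3*store(data, z + 1, data[z + 2] + c + z - 8)[c] + 2*z >= 13))))) and ((not (c > -14)) -> (not (3*data[c] + 2*s >= -5)))
Answer: WP = (c > -14 -> ((data[c] + s = c - 10 -> (not (3*data[c] + 2*s >= -5))) and ((not (data[c] + s = c - 10)) -> (not (2*data[z + 2] + 3*store(data, z + 1, data[z + 2] + c + z - 8)[c] + 2*z >= 13))))) and ((not (c > -14)) -> (not (3*data[c] + 2*s >= -5)))


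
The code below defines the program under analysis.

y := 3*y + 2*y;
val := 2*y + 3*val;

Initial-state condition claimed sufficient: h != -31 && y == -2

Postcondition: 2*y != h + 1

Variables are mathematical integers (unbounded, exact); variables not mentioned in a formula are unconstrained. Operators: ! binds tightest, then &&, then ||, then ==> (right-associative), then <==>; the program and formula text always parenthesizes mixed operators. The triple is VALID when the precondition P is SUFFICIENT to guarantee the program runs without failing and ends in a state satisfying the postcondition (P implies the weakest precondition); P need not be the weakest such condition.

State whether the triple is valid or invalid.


Working backward. After the program, 2*y != h + 1 must hold.
Before val := 2*y + 3*val: 2*y != h + 1
Before y := 3*y + 2*y: 10*y != h + 1
The weakest precondition is 10*y != h + 1.
Check whether h != -31 && y == -2 implies it.
Countermodel: at the initial state h = -21, y = -2, the precondition holds but the weakest precondition fails.
Answer: invalid


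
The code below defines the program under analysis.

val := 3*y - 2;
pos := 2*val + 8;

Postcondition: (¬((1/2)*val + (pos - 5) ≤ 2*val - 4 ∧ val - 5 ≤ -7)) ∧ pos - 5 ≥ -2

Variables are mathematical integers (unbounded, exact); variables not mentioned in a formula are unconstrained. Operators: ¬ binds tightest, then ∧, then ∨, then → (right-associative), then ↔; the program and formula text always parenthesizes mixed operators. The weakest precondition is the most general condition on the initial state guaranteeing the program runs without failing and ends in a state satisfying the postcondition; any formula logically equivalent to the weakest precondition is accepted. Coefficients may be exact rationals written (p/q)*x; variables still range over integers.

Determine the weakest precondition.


Working backward. After the program, the postcondition (¬((1/2)*val + (pos - 5) ≤ 2*val - 4 ∧ val - 5 ≤ -7)) ∧ pos - 5 ≥ -2 must hold; in canonical form it is (¬(pos ≤ (3/2)*val + 1 ∧ val ≤ -2)) ∧ pos ≥ 3.
Before pos := 2*val + 8: (¬((1/2)*val ≤ -7 ∧ val ≤ -2)) ∧ 2*val ≥ -5
Before val := 3*y - 2: (¬((3/2)*y ≤ -6 ∧ 3*y ≤ 0)) ∧ 6*y ≥ -1
Answer: WP = (¬((3/2)*y ≤ -6 ∧ 3*y ≤ 0)) ∧ 6*y ≥ -1


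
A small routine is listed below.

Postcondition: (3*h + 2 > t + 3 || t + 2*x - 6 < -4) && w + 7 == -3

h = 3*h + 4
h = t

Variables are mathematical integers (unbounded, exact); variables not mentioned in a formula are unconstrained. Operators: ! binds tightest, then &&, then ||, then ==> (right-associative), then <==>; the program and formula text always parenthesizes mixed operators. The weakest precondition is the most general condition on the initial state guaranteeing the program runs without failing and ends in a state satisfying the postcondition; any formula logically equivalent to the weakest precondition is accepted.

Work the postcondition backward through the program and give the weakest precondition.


Working backward. After the program, the postcondition (3*h + 2 > t + 3 || t + 2*x - 6 < -4) && w + 7 == -3 must hold; in canonical form it is (3*h > t + 1 || t + 2*x < 2) && w == -10.
Before h := t: (2*t > 1 || t + 2*x < 2) && w == -10
Before h := 3*h + 4: (2*t > 1 || t + 2*x < 2) && w == -10
Answer: WP = (2*t > 1 || t + 2*x < 2) && w == -10


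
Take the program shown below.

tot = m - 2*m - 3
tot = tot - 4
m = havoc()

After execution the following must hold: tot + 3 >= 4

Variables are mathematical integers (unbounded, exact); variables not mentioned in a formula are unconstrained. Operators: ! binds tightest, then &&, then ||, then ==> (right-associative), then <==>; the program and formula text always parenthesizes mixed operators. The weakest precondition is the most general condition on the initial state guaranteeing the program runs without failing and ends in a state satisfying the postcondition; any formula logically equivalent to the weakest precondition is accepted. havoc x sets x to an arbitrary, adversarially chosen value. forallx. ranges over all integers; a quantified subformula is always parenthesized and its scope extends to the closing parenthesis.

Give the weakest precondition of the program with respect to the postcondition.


Working backward. After the program, the postcondition tot + 3 >= 4 must hold; in canonical form it is tot >= 1.
Before havoc m: tot >= 1
Before tot := tot - 4: tot >= 5
Before tot := m - 2*m - 3: m <= -8
Answer: WP = m <= -8


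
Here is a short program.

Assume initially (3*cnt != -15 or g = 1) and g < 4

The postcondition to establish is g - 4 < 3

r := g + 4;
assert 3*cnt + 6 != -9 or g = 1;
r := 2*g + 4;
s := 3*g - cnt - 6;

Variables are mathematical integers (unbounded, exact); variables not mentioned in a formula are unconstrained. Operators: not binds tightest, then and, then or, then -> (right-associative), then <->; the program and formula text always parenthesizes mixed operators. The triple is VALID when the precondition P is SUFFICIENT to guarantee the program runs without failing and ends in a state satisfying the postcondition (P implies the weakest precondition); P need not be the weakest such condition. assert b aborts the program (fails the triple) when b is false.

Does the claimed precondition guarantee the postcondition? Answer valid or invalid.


Working backward. After the program, the postcondition g - 4 < 3 must hold; in canonical form it is g < 7.
Before s := 3*g - cnt - 6: g < 7
Before r := 2*g + 4: g < 7
Before assert 3*cnt + 6 != -9 or g = 1: (3*cnt != -15 or g = 1) and g < 7
Before r := g + 4: (3*cnt != -15 or g = 1) and g < 7
The weakest precondition is (3*cnt != -15 or g = 1) and g < 7.
Check whether (3*cnt != -15 or g = 1) and g < 4 implies it.
Every state satisfying the precondition satisfies the weakest precondition: the implication holds.
Answer: valid


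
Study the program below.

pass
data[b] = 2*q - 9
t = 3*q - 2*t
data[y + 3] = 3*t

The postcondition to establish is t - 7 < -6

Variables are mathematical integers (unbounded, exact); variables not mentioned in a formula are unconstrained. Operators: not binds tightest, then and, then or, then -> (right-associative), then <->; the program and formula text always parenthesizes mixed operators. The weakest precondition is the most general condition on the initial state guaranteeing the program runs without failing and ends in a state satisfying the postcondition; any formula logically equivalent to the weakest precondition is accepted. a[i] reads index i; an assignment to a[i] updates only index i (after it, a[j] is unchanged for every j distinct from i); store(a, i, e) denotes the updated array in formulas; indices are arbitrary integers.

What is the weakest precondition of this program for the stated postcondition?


Working backward. After the program, the postcondition t - 7 < -6 must hold; in canonical form it is t < 1.
Before data[y + 3] := 3*t: t < 1
Before t := 3*q - 2*t: 3*q < 2*t + 1
Before data[b] := 2*q - 9: 3*q < 2*t + 1
Before skip: 3*q < 2*t + 1
Answer: WP = 3*q < 2*t + 1


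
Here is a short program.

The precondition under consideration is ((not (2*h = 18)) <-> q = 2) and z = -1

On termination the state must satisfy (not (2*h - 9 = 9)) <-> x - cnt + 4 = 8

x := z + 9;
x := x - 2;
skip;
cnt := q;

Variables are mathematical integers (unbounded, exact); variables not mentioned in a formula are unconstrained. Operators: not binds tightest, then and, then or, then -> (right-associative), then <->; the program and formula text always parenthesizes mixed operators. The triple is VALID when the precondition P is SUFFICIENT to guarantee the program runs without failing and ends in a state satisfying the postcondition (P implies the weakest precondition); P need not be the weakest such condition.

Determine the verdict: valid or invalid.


Working backward. After the program, the postcondition (not (2*h - 9 = 9)) <-> x - cnt + 4 = 8 must hold; in canonical form it is (not (2*h = 18)) <-> x = cnt + 4.
Before cnt := q: (not (2*h = 18)) <-> x = q + 4
Before skip: (not (2*h = 18)) <-> x = q + 4
Before x := x - 2: (not (2*h = 18)) <-> x = q + 6
Before x := z + 9: (not (2*h = 18)) <-> z = q - 3
The weakest precondition is (not (2*h = 18)) <-> z = q - 3.
Check whether ((not (2*h = 18)) <-> q = 2) and z = -1 implies it.
Every state satisfying the precondition satisfies the weakest precondition: the implication holds.
Answer: valid


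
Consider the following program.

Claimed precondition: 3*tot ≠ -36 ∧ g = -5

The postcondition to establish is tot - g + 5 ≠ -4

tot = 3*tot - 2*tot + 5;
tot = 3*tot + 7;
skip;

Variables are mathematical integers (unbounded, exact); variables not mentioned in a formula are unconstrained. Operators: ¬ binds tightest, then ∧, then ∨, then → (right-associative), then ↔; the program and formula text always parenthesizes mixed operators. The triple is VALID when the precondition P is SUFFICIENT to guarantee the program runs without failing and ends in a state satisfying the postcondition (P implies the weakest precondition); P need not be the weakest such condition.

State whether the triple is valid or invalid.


Working backward. After the program, the postcondition tot - g + 5 ≠ -4 must hold; in canonical form it is tot ≠ g - 9.
Before skip: tot ≠ g - 9
Before tot := 3*tot + 7: 3*tot ≠ g - 16
Before tot := 3*tot - 2*tot + 5: 3*tot ≠ g - 31
The weakest precondition is 3*tot ≠ g - 31.
Check whether 3*tot ≠ -36 ∧ g = -5 implies it.
Every state satisfying the precondition satisfies the weakest precondition: the implication holds.
Answer: valid


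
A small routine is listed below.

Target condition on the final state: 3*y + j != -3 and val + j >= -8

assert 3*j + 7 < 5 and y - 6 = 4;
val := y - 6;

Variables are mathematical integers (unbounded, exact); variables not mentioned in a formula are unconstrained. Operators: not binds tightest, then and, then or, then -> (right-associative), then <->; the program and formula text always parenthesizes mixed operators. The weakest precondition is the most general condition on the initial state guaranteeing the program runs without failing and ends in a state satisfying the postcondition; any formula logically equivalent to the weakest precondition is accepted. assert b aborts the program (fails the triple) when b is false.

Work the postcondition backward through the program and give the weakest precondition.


Working backward. After the program, the postcondition 3*y + j != -3 and val + j >= -8 must hold; in canonical form it is j + 3*y != -3 and j + val >= -8.
Before val := y - 6: j + 3*y != -3 and j + y >= -2
Before assert 3*j + 7 < 5 and y - 6 = 4: 3*j < -2 and y = 10 and j + 3*y != -3 and j + y >= -2
Answer: WP = 3*j < -2 and y = 10 and j + 3*y != -3 and j + y >= -2


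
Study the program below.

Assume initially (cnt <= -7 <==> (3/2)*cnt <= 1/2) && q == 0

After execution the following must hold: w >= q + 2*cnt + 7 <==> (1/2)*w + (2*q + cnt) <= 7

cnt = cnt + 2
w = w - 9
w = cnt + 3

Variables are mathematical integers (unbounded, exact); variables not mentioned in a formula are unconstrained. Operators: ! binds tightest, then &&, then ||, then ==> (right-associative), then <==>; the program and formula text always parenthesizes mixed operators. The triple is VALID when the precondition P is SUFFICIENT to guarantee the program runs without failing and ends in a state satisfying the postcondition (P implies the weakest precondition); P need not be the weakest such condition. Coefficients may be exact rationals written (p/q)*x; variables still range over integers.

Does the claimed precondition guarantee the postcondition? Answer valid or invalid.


Working backward. After the program, the postcondition w >= q + 2*cnt + 7 <==> (1/2)*w + (2*q + cnt) <= 7 must hold; in canonical form it is w >= 2*cnt + q + 7 <==> cnt + 2*q + (1/2)*w <= 7.
Before w := cnt + 3: cnt + q <= -4 <==> (3/2)*cnt + 2*q <= 11/2
Before w := w - 9: cnt + q <= -4 <==> (3/2)*cnt + 2*q <= 11/2
Before cnt := cnt + 2: cnt + q <= -6 <==> (3/2)*cnt + 2*q <= 5/2
The weakest precondition is cnt + q <= -6 <==> (3/2)*cnt + 2*q <= 5/2.
Check whether (cnt <= -7 <==> (3/2)*cnt <= 1/2) && q == 0 implies it.
Countermodel: at the initial state cnt = 1, q = 0, the precondition holds but the weakest precondition fails.
Answer: invalid


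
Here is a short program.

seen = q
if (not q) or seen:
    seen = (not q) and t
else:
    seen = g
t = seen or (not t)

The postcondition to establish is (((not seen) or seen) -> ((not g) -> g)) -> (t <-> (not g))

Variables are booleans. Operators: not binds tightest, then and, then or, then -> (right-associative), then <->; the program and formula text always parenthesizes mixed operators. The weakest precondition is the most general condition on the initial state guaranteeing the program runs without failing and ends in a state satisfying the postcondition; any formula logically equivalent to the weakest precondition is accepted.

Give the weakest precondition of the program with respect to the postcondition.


Working backward. After the program, the postcondition (((not seen) or seen) -> ((not g) -> g)) -> (t <-> (not g)) must hold; in canonical form it is ((not g) -> g) -> (t <-> (not g)).
Before t := seen or (not t): ((not g) -> g) -> ((seen or (not t)) <-> (not g))
Then branch requires ((not g) -> g) -> ((((not q) and t) or (not t)) <-> (not g)); else branch requires ((not g) -> g) -> ((g or (not t)) <-> (not g)).
Before the if: (((not q) or seen) -> (((not g) -> g) -> ((((not q) and t) or (not t)) <-> (not g)))) and ((not ((not q) or seen)) -> (((not g) -> g) -> ((g or (not t)) <-> (not g))))
Before seen := q: ((not g) -> g) -> ((((not q) and t) or (not t)) <-> (not g))
Answer: WP = ((not g) -> g) -> ((((not q) and t) or (not t)) <-> (not g))


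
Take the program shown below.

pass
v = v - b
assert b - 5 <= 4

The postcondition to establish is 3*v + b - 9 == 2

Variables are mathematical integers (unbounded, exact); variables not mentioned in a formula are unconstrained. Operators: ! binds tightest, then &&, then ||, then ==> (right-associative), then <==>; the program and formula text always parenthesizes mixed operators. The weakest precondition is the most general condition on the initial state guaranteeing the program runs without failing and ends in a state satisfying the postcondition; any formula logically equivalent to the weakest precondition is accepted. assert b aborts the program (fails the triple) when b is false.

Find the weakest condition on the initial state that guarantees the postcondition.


Working backward. After the program, the postcondition 3*v + b - 9 == 2 must hold; in canonical form it is b + 3*v == 11.
Before assert b - 5 <= 4: b <= 9 && b + 3*v == 11
Before v := v - b: b <= 9 && 3*v == 2*b + 11
Before skip: b <= 9 && 3*v == 2*b + 11
Answer: WP = b <= 9 && 3*v == 2*b + 11


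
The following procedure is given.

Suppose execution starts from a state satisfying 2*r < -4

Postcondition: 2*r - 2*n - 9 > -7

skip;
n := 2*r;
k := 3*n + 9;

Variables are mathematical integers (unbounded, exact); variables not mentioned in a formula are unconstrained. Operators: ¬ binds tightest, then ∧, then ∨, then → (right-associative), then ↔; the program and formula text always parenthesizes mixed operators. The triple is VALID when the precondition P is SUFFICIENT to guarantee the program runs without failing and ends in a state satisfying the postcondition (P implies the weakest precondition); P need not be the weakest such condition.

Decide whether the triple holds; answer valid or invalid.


Working backward. After the program, the postcondition 2*r - 2*n - 9 > -7 must hold; in canonical form it is 2*r > 2*n + 2.
Before k := 3*n + 9: 2*r > 2*n + 2
Before n := 2*r: 2*r < -2
Before skip: 2*r < -2
The weakest precondition is 2*r < -2.
Check whether 2*r < -4 implies it.
Every state satisfying the precondition satisfies the weakest precondition: the implication holds.
Answer: valid


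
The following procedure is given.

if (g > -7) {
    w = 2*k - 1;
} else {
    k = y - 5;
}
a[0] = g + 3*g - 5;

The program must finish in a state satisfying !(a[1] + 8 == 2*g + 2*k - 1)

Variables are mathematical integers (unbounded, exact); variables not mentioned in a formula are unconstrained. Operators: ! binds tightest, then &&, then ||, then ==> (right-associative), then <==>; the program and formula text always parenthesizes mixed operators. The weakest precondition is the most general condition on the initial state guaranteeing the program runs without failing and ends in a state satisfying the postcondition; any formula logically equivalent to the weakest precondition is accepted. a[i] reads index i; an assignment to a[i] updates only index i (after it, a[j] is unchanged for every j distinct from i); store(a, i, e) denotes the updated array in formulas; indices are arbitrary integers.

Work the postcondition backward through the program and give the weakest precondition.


Working backward. After the program, the postcondition !(a[1] + 8 == 2*g + 2*k - 1) must hold; in canonical form it is !(a[1] == 2*g + 2*k - 9).
Before a[0] := g + 3*g - 5: !(a[1] == 2*g + 2*k - 9)
Then branch requires !(a[1] == 2*g + 2*k - 9); else branch requires !(a[1] == 2*g + 2*y - 19).
Before the if: (g > -7 ==> (!(a[1] == 2*g + 2*k - 9))) && ((!(g > -7)) ==> (!(a[1] == 2*g + 2*y - 19)))
Answer: WP = (g > -7 ==> (!(a[1] == 2*g + 2*k - 9))) && ((!(g > -7)) ==> (!(a[1] == 2*g + 2*y - 19)))


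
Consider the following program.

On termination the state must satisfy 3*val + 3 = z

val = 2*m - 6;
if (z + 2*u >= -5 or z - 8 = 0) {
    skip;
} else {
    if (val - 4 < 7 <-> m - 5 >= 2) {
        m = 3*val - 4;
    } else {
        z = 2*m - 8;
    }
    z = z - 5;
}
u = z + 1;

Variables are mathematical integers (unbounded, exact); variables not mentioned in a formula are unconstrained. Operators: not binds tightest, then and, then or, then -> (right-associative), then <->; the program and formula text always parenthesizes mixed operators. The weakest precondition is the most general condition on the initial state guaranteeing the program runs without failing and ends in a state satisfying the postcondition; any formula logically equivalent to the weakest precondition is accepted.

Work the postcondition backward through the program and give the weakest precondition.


Working backward. After the program, the postcondition 3*val + 3 = z must hold; in canonical form it is 3*val = z - 3.
Before u := z + 1: 3*val = z - 3
Then branch requires 3*val = z - 3; else branch requires ((val < 11 <-> m >= 7) -> 3*val = z - 8) and ((not (val < 11 <-> m >= 7)) -> 3*val = 2*m - 16).
Before the if: ((2*u + z >= -5 or z = 8) -> 3*val = z - 3) and ((not (2*u + z >= -5 or z = 8)) -> (((val < 11 <-> m >= 7) -> 3*val = z - 8) and ((not (val < 11 <-> m >= 7)) -> 3*val = 2*m - 16)))
Before val := 2*m - 6: ((2*u + z >= -5 or z = 8) -> 6*m = z + 15) and ((not (2*u + z >= -5 or z = 8)) -> (((2*m < 17 <-> m >= 7) -> 6*m = z + 10) and ((not (2*m < 17 <-> m >= 7)) -> 4*m = 2)))
Answer: WP = ((2*u + z >= -5 or z = 8) -> 6*m = z + 15) and ((not (2*u + z >= -5 or z = 8)) -> (((2*m < 17 <-> m >= 7) -> 6*m = z + 10) and ((not (2*m < 17 <-> m >= 7)) -> 4*m = 2)))


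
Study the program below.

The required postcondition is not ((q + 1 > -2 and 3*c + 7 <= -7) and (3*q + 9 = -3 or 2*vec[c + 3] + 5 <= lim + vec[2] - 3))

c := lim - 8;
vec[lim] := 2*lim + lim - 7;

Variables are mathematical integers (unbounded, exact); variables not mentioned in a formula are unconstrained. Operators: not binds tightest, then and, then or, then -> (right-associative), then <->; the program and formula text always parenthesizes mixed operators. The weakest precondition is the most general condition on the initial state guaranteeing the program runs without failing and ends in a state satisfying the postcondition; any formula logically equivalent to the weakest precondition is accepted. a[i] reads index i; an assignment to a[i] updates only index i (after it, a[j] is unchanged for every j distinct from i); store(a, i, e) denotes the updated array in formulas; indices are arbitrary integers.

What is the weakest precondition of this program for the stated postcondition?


Working backward. After the program, the postcondition not ((q + 1 > -2 and 3*c + 7 <= -7) and (3*q + 9 = -3 or 2*vec[c + 3] + 5 <= lim + vec[2] - 3)) must hold; in canonical form it is not (q > -3 and 3*c <= -14 and (3*q = -12 or 2*vec[c + 3] <= vec[2] + lim - 8)).
Before vec[lim] := 2*lim + lim - 7: not (q > -3 and 3*c <= -14 and (3*q = -12 or 2*store(vec, lim, 3*lim - 7)[c + 3] <= store(vec, lim, 3*lim - 7)[2] + lim - 8))
Before c := lim - 8: not (q > -3 and 3*lim <= 10 and (3*q = -12 or 2*store(vec, lim, 3*lim - 7)[lim - 5] <= store(vec, lim, 3*lim - 7)[2] + lim - 8))
Answer: WP = not (q > -3 and 3*lim <= 10 and (3*q = -12 or 2*store(vec, lim, 3*lim - 7)[lim - 5] <= store(vec, lim, 3*lim - 7)[2] + lim - 8))


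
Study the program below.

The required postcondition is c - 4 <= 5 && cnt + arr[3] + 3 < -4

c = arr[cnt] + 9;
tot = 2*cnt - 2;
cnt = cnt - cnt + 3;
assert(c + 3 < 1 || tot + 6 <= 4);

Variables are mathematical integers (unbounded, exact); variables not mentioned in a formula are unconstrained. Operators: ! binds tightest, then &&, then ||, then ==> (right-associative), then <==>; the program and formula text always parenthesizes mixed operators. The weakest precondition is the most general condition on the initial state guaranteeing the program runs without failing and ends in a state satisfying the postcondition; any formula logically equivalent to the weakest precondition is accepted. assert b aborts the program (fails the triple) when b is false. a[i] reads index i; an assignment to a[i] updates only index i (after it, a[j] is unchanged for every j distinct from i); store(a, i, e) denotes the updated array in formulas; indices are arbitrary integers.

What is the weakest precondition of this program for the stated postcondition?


Working backward. After the program, the postcondition c - 4 <= 5 && cnt + arr[3] + 3 < -4 must hold; in canonical form it is c <= 9 && arr[3] + cnt < -7.
Before assert c + 3 < 1 || tot + 6 <= 4: (c < -2 || tot <= -2) && c <= 9 && arr[3] + cnt < -7
Before cnt := cnt - cnt + 3: (c < -2 || tot <= -2) && c <= 9 && arr[3] < -10
Before tot := 2*cnt - 2: (c < -2 || 2*cnt <= 0) && c <= 9 && arr[3] < -10
Before c := arr[cnt] + 9: (arr[cnt] < -11 || 2*cnt <= 0) && arr[cnt] <= 0 && arr[3] < -10
Answer: WP = (arr[cnt] < -11 || 2*cnt <= 0) && arr[cnt] <= 0 && arr[3] < -10


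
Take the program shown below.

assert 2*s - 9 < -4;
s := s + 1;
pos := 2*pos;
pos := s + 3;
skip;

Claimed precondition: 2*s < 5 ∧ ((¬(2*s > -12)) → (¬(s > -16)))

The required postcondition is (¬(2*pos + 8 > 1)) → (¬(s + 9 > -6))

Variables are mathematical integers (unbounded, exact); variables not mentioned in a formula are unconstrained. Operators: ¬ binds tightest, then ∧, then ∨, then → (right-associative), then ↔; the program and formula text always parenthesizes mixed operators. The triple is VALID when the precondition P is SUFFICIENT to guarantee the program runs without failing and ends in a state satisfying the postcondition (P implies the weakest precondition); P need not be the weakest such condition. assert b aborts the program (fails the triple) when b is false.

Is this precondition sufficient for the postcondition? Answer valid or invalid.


Working backward. After the program, the postcondition (¬(2*pos + 8 > 1)) → (¬(s + 9 > -6)) must hold; in canonical form it is (¬(2*pos > -7)) → (¬(s > -15)).
Before skip: (¬(2*pos > -7)) → (¬(s > -15))
Before pos := s + 3: (¬(2*s > -13)) → (¬(s > -15))
Before pos := 2*pos: (¬(2*s > -13)) → (¬(s > -15))
Before s := s + 1: (¬(2*s > -15)) → (¬(s > -16))
Before assert 2*s - 9 < -4: 2*s < 5 ∧ ((¬(2*s > -15)) → (¬(s > -16)))
The weakest precondition is 2*s < 5 ∧ ((¬(2*s > -15)) → (¬(s > -16))).
Check whether 2*s < 5 ∧ ((¬(2*s > -12)) → (¬(s > -16))) implies it.
Every state satisfying the precondition satisfies the weakest precondition: the implication holds.
Answer: valid


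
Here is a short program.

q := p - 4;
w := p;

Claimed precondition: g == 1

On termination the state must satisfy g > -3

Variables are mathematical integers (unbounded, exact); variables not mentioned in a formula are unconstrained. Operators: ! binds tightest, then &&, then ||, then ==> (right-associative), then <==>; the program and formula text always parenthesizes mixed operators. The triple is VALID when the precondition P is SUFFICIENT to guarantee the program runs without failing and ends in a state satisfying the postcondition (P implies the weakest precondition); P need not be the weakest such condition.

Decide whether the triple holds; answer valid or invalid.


Working backward. After the program, g > -3 must hold.
Before w := p: g > -3
Before q := p - 4: g > -3
The weakest precondition is g > -3.
Check whether g == 1 implies it.
Every state satisfying the precondition satisfies the weakest precondition: the implication holds.
Answer: valid


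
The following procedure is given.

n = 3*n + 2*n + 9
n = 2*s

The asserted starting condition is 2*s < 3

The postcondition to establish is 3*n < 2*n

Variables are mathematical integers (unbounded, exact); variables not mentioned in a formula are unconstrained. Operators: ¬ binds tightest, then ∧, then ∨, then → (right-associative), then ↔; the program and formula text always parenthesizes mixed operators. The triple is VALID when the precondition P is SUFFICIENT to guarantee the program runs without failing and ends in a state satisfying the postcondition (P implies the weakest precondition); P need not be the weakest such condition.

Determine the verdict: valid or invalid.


Working backward. After the program, the postcondition 3*n < 2*n must hold; in canonical form it is n < 0.
Before n := 2*s: 2*s < 0
Before n := 3*n + 2*n + 9: 2*s < 0
The weakest precondition is 2*s < 0.
Check whether 2*s < 3 implies it.
Countermodel: at the initial state s = 0, the precondition holds but the weakest precondition fails.
Answer: invalid


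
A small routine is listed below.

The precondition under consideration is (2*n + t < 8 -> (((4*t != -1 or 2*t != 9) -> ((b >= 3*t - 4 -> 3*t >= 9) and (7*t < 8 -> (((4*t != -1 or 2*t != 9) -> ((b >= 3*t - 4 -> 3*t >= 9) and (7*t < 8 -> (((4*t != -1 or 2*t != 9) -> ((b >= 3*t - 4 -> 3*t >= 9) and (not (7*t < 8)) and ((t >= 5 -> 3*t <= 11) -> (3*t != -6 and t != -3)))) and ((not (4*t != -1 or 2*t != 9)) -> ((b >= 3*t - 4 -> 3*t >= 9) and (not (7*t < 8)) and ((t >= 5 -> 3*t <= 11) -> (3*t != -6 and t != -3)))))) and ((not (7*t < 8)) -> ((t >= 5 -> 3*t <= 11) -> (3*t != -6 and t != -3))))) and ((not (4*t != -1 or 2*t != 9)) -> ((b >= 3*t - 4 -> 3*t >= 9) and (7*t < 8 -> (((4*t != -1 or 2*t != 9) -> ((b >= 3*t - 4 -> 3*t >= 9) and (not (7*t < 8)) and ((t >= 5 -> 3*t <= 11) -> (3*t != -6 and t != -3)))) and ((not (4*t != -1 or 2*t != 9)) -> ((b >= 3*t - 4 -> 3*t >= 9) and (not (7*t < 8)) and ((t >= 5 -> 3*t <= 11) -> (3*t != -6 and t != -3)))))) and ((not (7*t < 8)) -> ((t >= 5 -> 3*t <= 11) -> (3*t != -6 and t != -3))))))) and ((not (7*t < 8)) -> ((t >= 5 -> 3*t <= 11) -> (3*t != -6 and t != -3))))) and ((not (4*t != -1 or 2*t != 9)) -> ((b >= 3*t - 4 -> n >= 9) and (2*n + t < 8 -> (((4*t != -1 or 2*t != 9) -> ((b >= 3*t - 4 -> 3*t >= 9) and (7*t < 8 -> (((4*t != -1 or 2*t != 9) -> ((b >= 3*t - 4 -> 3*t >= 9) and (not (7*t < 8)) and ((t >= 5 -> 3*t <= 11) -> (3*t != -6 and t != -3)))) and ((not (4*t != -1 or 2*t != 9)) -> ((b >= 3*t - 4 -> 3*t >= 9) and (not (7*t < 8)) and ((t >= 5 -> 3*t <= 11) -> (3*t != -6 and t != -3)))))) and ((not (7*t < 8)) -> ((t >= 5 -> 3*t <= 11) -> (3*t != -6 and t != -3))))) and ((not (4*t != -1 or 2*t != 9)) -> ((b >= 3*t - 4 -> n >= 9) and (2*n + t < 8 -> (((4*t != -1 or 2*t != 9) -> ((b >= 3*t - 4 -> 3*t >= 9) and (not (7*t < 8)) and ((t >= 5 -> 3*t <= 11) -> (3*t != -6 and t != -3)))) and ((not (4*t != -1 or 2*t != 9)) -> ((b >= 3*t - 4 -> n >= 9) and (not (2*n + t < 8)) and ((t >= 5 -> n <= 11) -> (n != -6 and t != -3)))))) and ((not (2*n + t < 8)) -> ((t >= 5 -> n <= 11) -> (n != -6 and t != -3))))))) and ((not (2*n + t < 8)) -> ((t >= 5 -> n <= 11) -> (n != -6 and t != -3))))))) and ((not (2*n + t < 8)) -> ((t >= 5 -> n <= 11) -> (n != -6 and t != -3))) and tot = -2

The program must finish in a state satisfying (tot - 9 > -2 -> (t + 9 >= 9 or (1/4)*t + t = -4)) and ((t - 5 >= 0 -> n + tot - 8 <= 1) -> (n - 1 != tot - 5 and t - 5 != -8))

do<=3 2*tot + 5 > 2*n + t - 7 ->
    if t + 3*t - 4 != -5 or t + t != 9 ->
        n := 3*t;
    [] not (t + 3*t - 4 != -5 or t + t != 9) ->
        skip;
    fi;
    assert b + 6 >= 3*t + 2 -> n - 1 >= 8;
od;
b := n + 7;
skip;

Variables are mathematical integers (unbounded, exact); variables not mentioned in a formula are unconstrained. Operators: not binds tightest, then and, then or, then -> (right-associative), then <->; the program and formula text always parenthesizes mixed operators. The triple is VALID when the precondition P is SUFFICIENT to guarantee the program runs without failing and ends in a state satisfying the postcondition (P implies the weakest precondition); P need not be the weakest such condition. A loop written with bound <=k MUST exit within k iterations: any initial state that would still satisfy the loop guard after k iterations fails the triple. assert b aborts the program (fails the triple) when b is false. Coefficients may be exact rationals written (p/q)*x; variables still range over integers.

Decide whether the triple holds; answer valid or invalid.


Working backward. After the program, the postcondition (tot - 9 > -2 -> (t + 9 >= 9 or (1/4)*t + t = -4)) and ((t - 5 >= 0 -> n + tot - 8 <= 1) -> (n - 1 != tot - 5 and t - 5 != -8)) must hold; in canonical form it is (tot > 7 -> (t >= 0 or (5/4)*t = -4)) and ((t >= 5 -> n + tot <= 9) -> (n != tot - 4 and t != -3)).
Before skip: (tot > 7 -> (t >= 0 or (5/4)*t = -4)) and ((t >= 5 -> n + tot <= 9) -> (n != tot - 4 and t != -3))
Before b := n + 7: (tot > 7 -> (t >= 0 or (5/4)*t = -4)) and ((t >= 5 -> n + tot <= 9) -> (n != tot - 4 and t != -3))
Before the loop (bound <=3), unroll the exhaustion recursion (WP_0 = exit-now case; WP_j = one more guarded iteration, up to j = 3):
  WP_0: (not (2*tot > 2*n + t - 12)) and (tot > 7 -> (t >= 0 or (5/4)*t = -4)) and ((t >= 5 -> n + tot <= 9) -> (n != tot - 4 and t != -3))
  WP_1: (2*tot > 2*n + t - 12 -> (((4*t != -1 or 2*t != 9) -> ((b >= 3*t - 4 -> 3*t >= 9) and (not (2*tot > 7*t - 12)) and (tot > 7 -> (t >= 0 or (5/4)*t = -4)) and ((t >= 5 -> 3*t + tot <= 9) -> (3*t != tot - 4 and t != -3)))) and ((not (4*t != -1 or 2*t != 9)) -> ((b >= 3*t - 4 -> n >= 9) and (not (2*tot > 2*n + t - 12)) and (tot > 7 -> (t >= 0 or (5/4)*t = -4)) and ((t >= 5 -> n + tot <= 9) -> (n != tot - 4 and t != -3)))))) and ((not (2*tot > 2*n + t - 12)) -> ((tot > 7 -> (t >= 0 or (5/4)*t = -4)) and ((t >= 5 -> n + tot <= 9) -> (n != tot - 4 and t != -3))))
  WP_2: (2*tot > 2*n + t - 12 -> (((4*t != -1 or 2*t != 9) -> ((b >= 3*t - 4 -> 3*t >= 9) and (2*tot > 7*t - 12 -> (((4*t != -1 or 2*t != 9) -> ((b >= 3*t - 4 -> 3*t >= 9) and (not (2*tot > 7*t - 12)) and (tot > 7 -> (t >= 0 or (5/4)*t = -4)) and ((t >= 5 -> 3*t + tot <= 9) -> (3*t != tot - 4 and t != -3)))) and ((not (4*t != -1 or 2*t != 9)) -> ((b >= 3*t - 4 -> 3*t >= 9) and (not (2*tot > 7*t - 12)) and (tot > 7 -> (t >= 0 or (5/4)*t = -4)) and ((t >= 5 -> 3*t + tot <= 9) -> (3*t != tot - 4 and t != -3)))))) and ((not (2*tot > 7*t - 12)) -> ((tot > 7 -> (t >= 0 or (5/4)*t = -4)) and ((t >= 5 -> 3*t + tot <= 9) -> (3*t != tot - 4 and t != -3)))))) and ((not (4*t != -1 or 2*t != 9)) -> ((b >= 3*t - 4 -> n >= 9) and (2*tot > 2*n + t - 12 -> (((4*t != -1 or 2*t != 9) -> ((b >= 3*t - 4 -> 3*t >= 9) and (not (2*tot > 7*t - 12)) and (tot > 7 -> (t >= 0 or (5/4)*t = -4)) and ((t >= 5 -> 3*t + tot <= 9) -> (3*t != tot - 4 and t != -3)))) and ((not (4*t != -1 or 2*t != 9)) -> ((b >= 3*t - 4 -> n >= 9) and (not (2*tot > 2*n + t - 12)) and (tot > 7 -> (t >= 0 or (5/4)*t = -4)) and ((t >= 5 -> n + tot <= 9) -> (n != tot - 4 and t != -3)))))) and ((not (2*tot > 2*n + t - 12)) -> ((tot > 7 -> (t >= 0 or (5/4)*t = -4)) and ((t >= 5 -> n + tot <= 9) -> (n != tot - 4 and t != -3)))))))) and ((not (2*tot > 2*n + t - 12)) -> ((tot > 7 -> (t >= 0 or (5/4)*t = -4)) and ((t >= 5 -> n + tot <= 9) -> (n != tot - 4 and t != -3))))
  WP_3: (2*tot > 2*n + t - 12 -> (((4*t != -1 or 2*t != 9) -> ((b >= 3*t - 4 -> 3*t >= 9) and (2*tot > 7*t - 12 -> (((4*t != -1 or 2*t != 9) -> ((b >= 3*t - 4 -> 3*t >= 9) and (2*tot > 7*t - 12 -> (((4*t != -1 or 2*t != 9) -> ((b >= 3*t - 4 -> 3*t >= 9) and (not (2*tot > 7*t - 12)) and (tot > 7 -> (t >= 0 or (5/4)*t = -4)) and ((t >= 5 -> 3*t + tot <= 9) -> (3*t != tot - 4 and t != -3)))) and ((not (4*t != -1 or 2*t != 9)) -> ((b >= 3*t - 4 -> 3*t >= 9) and (not (2*tot > 7*t - 12)) and (tot > 7 -> (t >= 0 or (5/4)*t = -4)) and ((t >= 5 -> 3*t + tot <= 9) -> (3*t != tot - 4 and t != -3)))))) and ((not (2*tot > 7*t - 12)) -> ((tot > 7 -> (t >= 0 or (5/4)*t = -4)) and ((t >= 5 -> 3*t + tot <= 9) -> (3*t != tot - 4 and t != -3)))))) and ((not (4*t != -1 or 2*t != 9)) -> ((b >= 3*t - 4 -> 3*t >= 9) and (2*tot > 7*t - 12 -> (((4*t != -1 or 2*t != 9) -> ((b >= 3*t - 4 -> 3*t >= 9) and (not (2*tot > 7*t - 12)) and (tot > 7 -> (t >= 0 or (5/4)*t = -4)) and ((t >= 5 -> 3*t + tot <= 9) -> (3*t != tot - 4 and t != -3)))) and ((not (4*t != -1 or 2*t != 9)) -> ((b >= 3*t - 4 -> 3*t >= 9) and (not (2*tot > 7*t - 12)) and (tot > 7 -> (t >= 0 or (5/4)*t = -4)) and ((t >= 5 -> 3*t + tot <= 9) -> (3*t != tot - 4 and t != -3)))))) and ((not (2*tot > 7*t - 12)) -> ((tot > 7 -> (t >= 0 or (5/4)*t = -4)) and ((t >= 5 -> 3*t + tot <= 9) -> (3*t != tot - 4 and t != -3)))))))) and ((not (2*tot > 7*t - 12)) -> ((tot > 7 -> (t >= 0 or (5/4)*t = -4)) and ((t >= 5 -> 3*t + tot <= 9) -> (3*t != tot - 4 and t != -3)))))) and ((not (4*t != -1 or 2*t != 9)) -> ((b >= 3*t - 4 -> n >= 9) and (2*tot > 2*n + t - 12 -> (((4*t != -1 or 2*t != 9) -> ((b >= 3*t - 4 -> 3*t >= 9) and (2*tot > 7*t - 12 -> (((4*t != -1 or 2*t != 9) -> ((b >= 3*t - 4 -> 3*t >= 9) and (not (2*tot > 7*t - 12)) and (tot > 7 -> (t >= 0 or (5/4)*t = -4)) and ((t >= 5 -> 3*t + tot <= 9) -> (3*t != tot - 4 and t != -3)))) and ((not (4*t != -1 or 2*t != 9)) -> ((b >= 3*t - 4 -> 3*t >= 9) and (not (2*tot > 7*t - 12)) and (tot > 7 -> (t >= 0 or (5/4)*t = -4)) and ((t >= 5 -> 3*t + tot <= 9) -> (3*t != tot - 4 and t != -3)))))) and ((not (2*tot > 7*t - 12)) -> ((tot > 7 -> (t >= 0 or (5/4)*t = -4)) and ((t >= 5 -> 3*t + tot <= 9) -> (3*t != tot - 4 and t != -3)))))) and ((not (4*t != -1 or 2*t != 9)) -> ((b >= 3*t - 4 -> n >= 9) and (2*tot > 2*n + t - 12 -> (((4*t != -1 or 2*t != 9) -> ((b >= 3*t - 4 -> 3*t >= 9) and (not (2*tot > 7*t - 12)) and (tot > 7 -> (t >= 0 or (5/4)*t = -4)) and ((t >= 5 -> 3*t + tot <= 9) -> (3*t != tot - 4 and t != -3)))) and ((not (4*t != -1 or 2*t != 9)) -> ((b >= 3*t - 4 -> n >= 9) and (not (2*tot > 2*n + t - 12)) and (tot > 7 -> (t >= 0 or (5/4)*t = -4)) and ((t >= 5 -> n + tot <= 9) -> (n != tot - 4 and t != -3)))))) and ((not (2*tot > 2*n + t - 12)) -> ((tot > 7 -> (t >= 0 or (5/4)*t = -4)) and ((t >= 5 -> n + tot <= 9) -> (n != tot - 4 and t != -3)))))))) and ((not (2*tot > 2*n + t - 12)) -> ((tot > 7 -> (t >= 0 or (5/4)*t = -4)) and ((t >= 5 -> n + tot <= 9) -> (n != tot - 4 and t != -3)))))))) and ((not (2*tot > 2*n + t - 12)) -> ((tot > 7 -> (t >= 0 or (5/4)*t = -4)) and ((t >= 5 -> n + tot <= 9) -> (n != tot - 4 and t != -3))))
So before the loop: (2*tot > 2*n + t - 12 -> (((4*t != -1 or 2*t != 9) -> ((b >= 3*t - 4 -> 3*t >= 9) and (2*tot > 7*t - 12 -> (((4*t != -1 or 2*t != 9) -> ((b >= 3*t - 4 -> 3*t >= 9) and (2*tot > 7*t - 12 -> (((4*t != -1 or 2*t != 9) -> ((b >= 3*t - 4 -> 3*t >= 9) and (not (2*tot > 7*t - 12)) and (tot > 7 -> (t >= 0 or (5/4)*t = -4)) and ((t >= 5 -> 3*t + tot <= 9) -> (3*t != tot - 4 and t != -3)))) and ((not (4*t != -1 or 2*t != 9)) -> ((b >= 3*t - 4 -> 3*t >= 9) and (not (2*tot > 7*t - 12)) and (tot > 7 -> (t >= 0 or (5/4)*t = -4)) and ((t >= 5 -> 3*t + tot <= 9) -> (3*t != tot - 4 and t != -3)))))) and ((not (2*tot > 7*t - 12)) -> ((tot > 7 -> (t >= 0 or (5/4)*t = -4)) and ((t >= 5 -> 3*t + tot <= 9) -> (3*t != tot - 4 and t != -3)))))) and ((not (4*t != -1 or 2*t != 9)) -> ((b >= 3*t - 4 -> 3*t >= 9) and (2*tot > 7*t - 12 -> (((4*t != -1 or 2*t != 9) -> ((b >= 3*t - 4 -> 3*t >= 9) and (not (2*tot > 7*t - 12)) and (tot > 7 -> (t >= 0 or (5/4)*t = -4)) and ((t >= 5 -> 3*t + tot <= 9) -> (3*t != tot - 4 and t != -3)))) and ((not (4*t != -1 or 2*t != 9)) -> ((b >= 3*t - 4 -> 3*t >= 9) and (not (2*tot > 7*t - 12)) and (tot > 7 -> (t >= 0 or (5/4)*t = -4)) and ((t >= 5 -> 3*t + tot <= 9) -> (3*t != tot - 4 and t != -3)))))) and ((not (2*tot > 7*t - 12)) -> ((tot > 7 -> (t >= 0 or (5/4)*t = -4)) and ((t >= 5 -> 3*t + tot <= 9) -> (3*t != tot - 4 and t != -3)))))))) and ((not (2*tot > 7*t - 12)) -> ((tot > 7 -> (t >= 0 or (5/4)*t = -4)) and ((t >= 5 -> 3*t + tot <= 9) -> (3*t != tot - 4 and t != -3)))))) and ((not (4*t != -1 or 2*t != 9)) -> ((b >= 3*t - 4 -> n >= 9) and (2*tot > 2*n + t - 12 -> (((4*t != -1 or 2*t != 9) -> ((b >= 3*t - 4 -> 3*t >= 9) and (2*tot > 7*t - 12 -> (((4*t != -1 or 2*t != 9) -> ((b >= 3*t - 4 -> 3*t >= 9) and (not (2*tot > 7*t - 12)) and (tot > 7 -> (t >= 0 or (5/4)*t = -4)) and ((t >= 5 -> 3*t + tot <= 9) -> (3*t != tot - 4 and t != -3)))) and ((not (4*t != -1 or 2*t != 9)) -> ((b >= 3*t - 4 -> 3*t >= 9) and (not (2*tot > 7*t - 12)) and (tot > 7 -> (t >= 0 or (5/4)*t = -4)) and ((t >= 5 -> 3*t + tot <= 9) -> (3*t != tot - 4 and t != -3)))))) and ((not (2*tot > 7*t - 12)) -> ((tot > 7 -> (t >= 0 or (5/4)*t = -4)) and ((t >= 5 -> 3*t + tot <= 9) -> (3*t != tot - 4 and t != -3)))))) and ((not (4*t != -1 or 2*t != 9)) -> ((b >= 3*t - 4 -> n >= 9) and (2*tot > 2*n + t - 12 -> (((4*t != -1 or 2*t != 9) -> ((b >= 3*t - 4 -> 3*t >= 9) and (not (2*tot > 7*t - 12)) and (tot > 7 -> (t >= 0 or (5/4)*t = -4)) and ((t >= 5 -> 3*t + tot <= 9) -> (3*t != tot - 4 and t != -3)))) and ((not (4*t != -1 or 2*t != 9)) -> ((b >= 3*t - 4 -> n >= 9) and (not (2*tot > 2*n + t - 12)) and (tot > 7 -> (t >= 0 or (5/4)*t = -4)) and ((t >= 5 -> n + tot <= 9) -> (n != tot - 4 and t != -3)))))) and ((not (2*tot > 2*n + t - 12)) -> ((tot > 7 -> (t >= 0 or (5/4)*t = -4)) and ((t >= 5 -> n + tot <= 9) -> (n != tot - 4 and t != -3)))))))) and ((not (2*tot > 2*n + t - 12)) -> ((tot > 7 -> (t >= 0 or (5/4)*t = -4)) and ((t >= 5 -> n + tot <= 9) -> (n != tot - 4 and t != -3)))))))) and ((not (2*tot > 2*n + t - 12)) -> ((tot > 7 -> (t >= 0 or (5/4)*t = -4)) and ((t >= 5 -> n + tot <= 9) -> (n != tot - 4 and t != -3))))
The weakest precondition is (2*tot > 2*n + t - 12 -> (((4*t != -1 or 2*t != 9) -> ((b >= 3*t - 4 -> 3*t >= 9) and (2*tot > 7*t - 12 -> (((4*t != -1 or 2*t != 9) -> ((b >= 3*t - 4 -> 3*t >= 9) and (2*tot > 7*t - 12 -> (((4*t != -1 or 2*t != 9) -> ((b >= 3*t - 4 -> 3*t >= 9) and (not (2*tot > 7*t - 12)) and (tot > 7 -> (t >= 0 or (5/4)*t = -4)) and ((t >= 5 -> 3*t + tot <= 9) -> (3*t != tot - 4 and t != -3)))) and ((not (4*t != -1 or 2*t != 9)) -> ((b >= 3*t - 4 -> 3*t >= 9) and (not (2*tot > 7*t - 12)) and (tot > 7 -> (t >= 0 or (5/4)*t = -4)) and ((t >= 5 -> 3*t + tot <= 9) -> (3*t != tot - 4 and t != -3)))))) and ((not (2*tot > 7*t - 12)) -> ((tot > 7 -> (t >= 0 or (5/4)*t = -4)) and ((t >= 5 -> 3*t + tot <= 9) -> (3*t != tot - 4 and t != -3)))))) and ((not (4*t != -1 or 2*t != 9)) -> ((b >= 3*t - 4 -> 3*t >= 9) and (2*tot > 7*t - 12 -> (((4*t != -1 or 2*t != 9) -> ((b >= 3*t - 4 -> 3*t >= 9) and (not (2*tot > 7*t - 12)) and (tot > 7 -> (t >= 0 or (5/4)*t = -4)) and ((t >= 5 -> 3*t + tot <= 9) -> (3*t != tot - 4 and t != -3)))) and ((not (4*t != -1 or 2*t != 9)) -> ((b >= 3*t - 4 -> 3*t >= 9) and (not (2*tot > 7*t - 12)) and (tot > 7 -> (t >= 0 or (5/4)*t = -4)) and ((t >= 5 -> 3*t + tot <= 9) -> (3*t != tot - 4 and t != -3)))))) and ((not (2*tot > 7*t - 12)) -> ((tot > 7 -> (t >= 0 or (5/4)*t = -4)) and ((t >= 5 -> 3*t + tot <= 9) -> (3*t != tot - 4 and t != -3)))))))) and ((not (2*tot > 7*t - 12)) -> ((tot > 7 -> (t >= 0 or (5/4)*t = -4)) and ((t >= 5 -> 3*t + tot <= 9) -> (3*t != tot - 4 and t != -3)))))) and ((not (4*t != -1 or 2*t != 9)) -> ((b >= 3*t - 4 -> n >= 9) and (2*tot > 2*n + t - 12 -> (((4*t != -1 or 2*t != 9) -> ((b >= 3*t - 4 -> 3*t >= 9) and (2*tot > 7*t - 12 -> (((4*t != -1 or 2*t != 9) -> ((b >= 3*t - 4 -> 3*t >= 9) and (not (2*tot > 7*t - 12)) and (tot > 7 -> (t >= 0 or (5/4)*t = -4)) and ((t >= 5 -> 3*t + tot <= 9) -> (3*t != tot - 4 and t != -3)))) and ((not (4*t != -1 or 2*t != 9)) -> ((b >= 3*t - 4 -> 3*t >= 9) and (not (2*tot > 7*t - 12)) and (tot > 7 -> (t >= 0 or (5/4)*t = -4)) and ((t >= 5 -> 3*t + tot <= 9) -> (3*t != tot - 4 and t != -3)))))) and ((not (2*tot > 7*t - 12)) -> ((tot > 7 -> (t >= 0 or (5/4)*t = -4)) and ((t >= 5 -> 3*t + tot <= 9) -> (3*t != tot - 4 and t != -3)))))) and ((not (4*t != -1 or 2*t != 9)) -> ((b >= 3*t - 4 -> n >= 9) and (2*tot > 2*n + t - 12 -> (((4*t != -1 or 2*t != 9) -> ((b >= 3*t - 4 -> 3*t >= 9) and (not (2*tot > 7*t - 12)) and (tot > 7 -> (t >= 0 or (5/4)*t = -4)) and ((t >= 5 -> 3*t + tot <= 9) -> (3*t != tot - 4 and t != -3)))) and ((not (4*t != -1 or 2*t != 9)) -> ((b >= 3*t - 4 -> n >= 9) and (not (2*tot > 2*n + t - 12)) and (tot > 7 -> (t >= 0 or (5/4)*t = -4)) and ((t >= 5 -> n + tot <= 9) -> (n != tot - 4 and t != -3)))))) and ((not (2*tot > 2*n + t - 12)) -> ((tot > 7 -> (t >= 0 or (5/4)*t = -4)) and ((t >= 5 -> n + tot <= 9) -> (n != tot - 4 and t != -3)))))))) and ((not (2*tot > 2*n + t - 12)) -> ((tot > 7 -> (t >= 0 or (5/4)*t = -4)) and ((t >= 5 -> n + tot <= 9) -> (n != tot - 4 and t != -3)))))))) and ((not (2*tot > 2*n + t - 12)) -> ((tot > 7 -> (t >= 0 or (5/4)*t = -4)) and ((t >= 5 -> n + tot <= 9) -> (n != tot - 4 and t != -3)))).
Check whether (2*n + t < 8 -> (((4*t != -1 or 2*t != 9) -> ((b >= 3*t - 4 -> 3*t >= 9) and (7*t < 8 -> (((4*t != -1 or 2*t != 9) -> ((b >= 3*t - 4 -> 3*t >= 9) and (7*t < 8 -> (((4*t != -1 or 2*t != 9) -> ((b >= 3*t - 4 -> 3*t >= 9) and (not (7*t < 8)) and ((t >= 5 -> 3*t <= 11) -> (3*t != -6 and t != -3)))) and ((not (4*t != -1 or 2*t != 9)) -> ((b >= 3*t - 4 -> 3*t >= 9) and (not (7*t < 8)) and ((t >= 5 -> 3*t <= 11) -> (3*t != -6 and t != -3)))))) and ((not (7*t < 8)) -> ((t >= 5 -> 3*t <= 11) -> (3*t != -6 and t != -3))))) and ((not (4*t != -1 or 2*t != 9)) -> ((b >= 3*t - 4 -> 3*t >= 9) and (7*t < 8 -> (((4*t != -1 or 2*t != 9) -> ((b >= 3*t - 4 -> 3*t >= 9) and (not (7*t < 8)) and ((t >= 5 -> 3*t <= 11) -> (3*t != -6 and t != -3)))) and ((not (4*t != -1 or 2*t != 9)) -> ((b >= 3*t - 4 -> 3*t >= 9) and (not (7*t < 8)) and ((t >= 5 -> 3*t <= 11) -> (3*t != -6 and t != -3)))))) and ((not (7*t < 8)) -> ((t >= 5 -> 3*t <= 11) -> (3*t != -6 and t != -3))))))) and ((not (7*t < 8)) -> ((t >= 5 -> 3*t <= 11) -> (3*t != -6 and t != -3))))) and ((not (4*t != -1 or 2*t != 9)) -> ((b >= 3*t - 4 -> n >= 9) and (2*n + t < 8 -> (((4*t != -1 or 2*t != 9) -> ((b >= 3*t - 4 -> 3*t >= 9) and (7*t < 8 -> (((4*t != -1 or 2*t != 9) -> ((b >= 3*t - 4 -> 3*t >= 9) and (not (7*t < 8)) and ((t >= 5 -> 3*t <= 11) -> (3*t != -6 and t != -3)))) and ((not (4*t != -1 or 2*t != 9)) -> ((b >= 3*t - 4 -> 3*t >= 9) and (not (7*t < 8)) and ((t >= 5 -> 3*t <= 11) -> (3*t != -6 and t != -3)))))) and ((not (7*t < 8)) -> ((t >= 5 -> 3*t <= 11) -> (3*t != -6 and t != -3))))) and ((not (4*t != -1 or 2*t != 9)) -> ((b >= 3*t - 4 -> n >= 9) and (2*n + t < 8 -> (((4*t != -1 or 2*t != 9) -> ((b >= 3*t - 4 -> 3*t >= 9) and (not (7*t < 8)) and ((t >= 5 -> 3*t <= 11) -> (3*t != -6 and t != -3)))) and ((not (4*t != -1 or 2*t != 9)) -> ((b >= 3*t - 4 -> n >= 9) and (not (2*n + t < 8)) and ((t >= 5 -> n <= 11) -> (n != -6 and t != -3)))))) and ((not (2*n + t < 8)) -> ((t >= 5 -> n <= 11) -> (n != -6 and t != -3))))))) and ((not (2*n + t < 8)) -> ((t >= 5 -> n <= 11) -> (n != -6 and t != -3))))))) and ((not (2*n + t < 8)) -> ((t >= 5 -> n <= 11) -> (n != -6 and t != -3))) and tot = -2 implies it.
Every state satisfying the precondition satisfies the weakest precondition: the implication holds.
Answer: valid
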